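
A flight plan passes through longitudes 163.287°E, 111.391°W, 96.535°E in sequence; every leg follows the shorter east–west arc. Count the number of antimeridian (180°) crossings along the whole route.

2

Leg 1: +163.287° → -111.391°, shortest Δλ = 85.322° (east) — crosses 180°.
Leg 2: -111.391° → +96.535°, shortest Δλ = -152.074° (west) — crosses 180°.
Total crossings: 2.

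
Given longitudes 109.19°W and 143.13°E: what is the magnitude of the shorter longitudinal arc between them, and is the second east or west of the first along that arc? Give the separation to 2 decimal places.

Raw difference: 143.13 − -109.19 = 252.32°.
Normalise into (−180°, 180°]: 252.32° − 360° = -107.68°.
Negative ⇒ the second point lies to the west; separation 107.68°.

107.68° west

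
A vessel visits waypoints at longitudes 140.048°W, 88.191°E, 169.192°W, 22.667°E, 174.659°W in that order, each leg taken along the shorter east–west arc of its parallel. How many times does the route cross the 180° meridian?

Leg 1: -140.048° → +88.191°, shortest Δλ = -131.761° (west) — crosses 180°.
Leg 2: +88.191° → -169.192°, shortest Δλ = 102.617° (east) — crosses 180°.
Leg 3: -169.192° → +22.667°, shortest Δλ = -168.141° (west) — crosses 180°.
Leg 4: +22.667° → -174.659°, shortest Δλ = 162.674° (east) — crosses 180°.
Total crossings: 4.

4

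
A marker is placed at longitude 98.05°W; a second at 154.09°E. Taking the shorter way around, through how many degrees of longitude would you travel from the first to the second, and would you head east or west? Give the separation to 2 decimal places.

Raw difference: 154.09 − -98.05 = 252.14°.
Normalise into (−180°, 180°]: 252.14° − 360° = -107.86°.
Negative ⇒ the second point lies to the west; separation 107.86°.

107.86° west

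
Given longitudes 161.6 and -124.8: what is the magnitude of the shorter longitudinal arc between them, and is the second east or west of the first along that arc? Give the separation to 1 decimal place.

Raw difference: -124.8 − 161.6 = -286.4°.
Normalise into (−180°, 180°]: -286.4° + 360° = 73.6°.
Positive ⇒ the second point lies to the east; separation 73.6°.

73.6° east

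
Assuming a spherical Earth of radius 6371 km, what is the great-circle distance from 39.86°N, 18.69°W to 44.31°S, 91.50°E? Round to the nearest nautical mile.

Δλ = 91.50 − -18.69 = 110.19°.
Δφ = -44.31 − 39.86 = -84.17°.
a = sin²(Δφ/2) + cos φ₁ · cos φ₂ · sin²(Δλ/2) = 0.818640.
c = 2·atan2(√a, √(1−a)) = 2.26176 rad → d = 6371·c ≈ 14409.67 km ≈ 7780.60 nmi.

7781 nmi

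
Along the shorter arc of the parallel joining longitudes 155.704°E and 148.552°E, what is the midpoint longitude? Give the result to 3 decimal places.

152.128°E

Signed shortest Δλ from +155.704° to +148.552° is -7.152°.
Midpoint longitude = +155.704° + (-7.152°)/2 = +155.704° − 3.576° = +152.128°.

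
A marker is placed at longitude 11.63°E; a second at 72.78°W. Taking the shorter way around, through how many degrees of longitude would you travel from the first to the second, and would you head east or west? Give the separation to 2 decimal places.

Raw difference: -72.78 − 11.63 = -84.41°.
Normalise into (−180°, 180°]: -84.41° stays -84.41°.
Negative ⇒ the second point lies to the west; separation 84.41°.

84.41° west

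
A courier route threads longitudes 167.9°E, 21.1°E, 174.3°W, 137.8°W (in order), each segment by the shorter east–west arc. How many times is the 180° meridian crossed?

Leg 1: +167.9° → +21.1°, shortest Δλ = -146.8° (west) — does not cross 180°.
Leg 2: +21.1° → -174.3°, shortest Δλ = 164.6° (east) — crosses 180°.
Leg 3: -174.3° → -137.8°, shortest Δλ = 36.5° (east) — does not cross 180°.
Total crossings: 1.

1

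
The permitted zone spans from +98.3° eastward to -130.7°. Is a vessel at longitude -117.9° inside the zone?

No

Band width going east from +98.3° to -130.7°: ((-130.7 − 98.3) mod 360) = 131.0°.
Offset of -117.9° east of the west edge: ((-117.9 − 98.3) mod 360) = 143.8°.
143.8° > 131.0° ⇒ outside.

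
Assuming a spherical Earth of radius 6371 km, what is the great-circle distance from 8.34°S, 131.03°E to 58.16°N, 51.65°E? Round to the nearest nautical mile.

5497 nmi

Δλ = 51.65 − 131.03 = -79.38°.
Δφ = 58.16 − -8.34 = 66.50°.
a = sin²(Δφ/2) + cos φ₁ · cos φ₂ · sin²(Δλ/2) = 0.513512.
c = 2·atan2(√a, √(1−a)) = 1.59782 rad → d = 6371·c ≈ 10179.74 km ≈ 5496.62 nmi.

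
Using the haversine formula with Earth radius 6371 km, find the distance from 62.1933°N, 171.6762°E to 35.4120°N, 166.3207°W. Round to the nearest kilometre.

3348 km

Δλ = -166.3207 − 171.6762 = -337.9969°; wrapped into (−180°, 180°]: 22.0031°.
Δφ = 35.4120 − 62.1933 = -26.7813°.
a = sin²(Δφ/2) + cos φ₁ · cos φ₂ · sin²(Δλ/2) = 0.067479.
c = 2·atan2(√a, √(1−a)) = 0.52556 rad → d = 6371·c ≈ 3348.37 km.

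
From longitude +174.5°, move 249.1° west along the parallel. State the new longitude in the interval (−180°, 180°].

-74.6°

Start at +174.5°; shift −249.1° → -74.6°.
-74.6° already lies in (−180°, 180°].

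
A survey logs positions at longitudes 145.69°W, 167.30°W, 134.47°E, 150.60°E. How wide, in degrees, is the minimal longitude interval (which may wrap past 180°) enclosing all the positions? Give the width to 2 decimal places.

79.84°

Sort the longitudes: -167.30°, -145.69°, +134.47°, +150.60°.
Eastward gaps between consecutive values (wrapping around): 21.61°, 280.16°, 16.13°, 42.10°.
Largest gap = 280.16° ⇒ minimal covering band is its complement: 360° − 280.16° = 79.84°.
Band runs from +134.47° eastward to -145.69°, crossing the antimeridian.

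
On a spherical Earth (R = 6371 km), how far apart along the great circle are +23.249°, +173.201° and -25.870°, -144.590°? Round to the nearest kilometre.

Δλ = -144.590 − 173.201 = -317.791°; wrapped into (−180°, 180°]: 42.209°.
Δφ = -25.870 − 23.249 = -49.119°.
a = sin²(Δφ/2) + cos φ₁ · cos φ₂ · sin²(Δλ/2) = 0.279940.
c = 2·atan2(√a, √(1−a)) = 1.11506 rad → d = 6371·c ≈ 7104.07 km.

7104 km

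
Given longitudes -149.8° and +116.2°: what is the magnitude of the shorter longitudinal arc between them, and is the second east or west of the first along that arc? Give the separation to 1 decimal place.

94.0° west

Raw difference: 116.2 − -149.8 = 266.0°.
Normalise into (−180°, 180°]: 266.0° − 360° = -94.0°.
Negative ⇒ the second point lies to the west; separation 94.0°.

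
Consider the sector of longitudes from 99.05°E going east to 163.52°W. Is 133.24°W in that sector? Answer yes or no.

Band width going east from +99.05° to -163.52°: ((-163.52 − 99.05) mod 360) = 97.43°.
Offset of -133.24° east of the west edge: ((-133.24 − 99.05) mod 360) = 127.71°.
127.71° > 97.43° ⇒ outside.

No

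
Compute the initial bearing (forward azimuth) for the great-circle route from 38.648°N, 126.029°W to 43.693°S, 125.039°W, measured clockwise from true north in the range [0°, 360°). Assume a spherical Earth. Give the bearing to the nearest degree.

179°

Δλ = -125.039 − -126.029 = 0.990°.
θ = atan2( sin Δλ · cos φ₂ , cos φ₁ · sin φ₂ − sin φ₁ · cos φ₂ · cos Δλ )
  = atan2(0.01249, -0.99101) = 179.278° → normalised to [0°, 360°): 179.278°.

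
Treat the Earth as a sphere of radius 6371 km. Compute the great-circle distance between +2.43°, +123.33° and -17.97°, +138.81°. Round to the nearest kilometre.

Δλ = 138.81 − 123.33 = 15.48°.
Δφ = -17.97 − 2.43 = -20.40°.
a = sin²(Δφ/2) + cos φ₁ · cos φ₂ · sin²(Δλ/2) = 0.048597.
c = 2·atan2(√a, √(1−a)) = 0.44455 rad → d = 6371·c ≈ 2832.20 km.

2832 km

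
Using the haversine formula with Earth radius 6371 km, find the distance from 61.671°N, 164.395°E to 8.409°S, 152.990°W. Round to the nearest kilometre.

Δλ = -152.990 − 164.395 = -317.385°; wrapped into (−180°, 180°]: 42.615°.
Δφ = -8.409 − 61.671 = -70.080°.
a = sin²(Δφ/2) + cos φ₁ · cos φ₂ · sin²(Δλ/2) = 0.391630.
c = 2·atan2(√a, √(1−a)) = 1.35232 rad → d = 6371·c ≈ 8615.65 km.

8616 km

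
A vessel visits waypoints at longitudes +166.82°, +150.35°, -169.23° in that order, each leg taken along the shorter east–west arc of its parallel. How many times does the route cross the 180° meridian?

1

Leg 1: +166.82° → +150.35°, shortest Δλ = -16.47° (west) — does not cross 180°.
Leg 2: +150.35° → -169.23°, shortest Δλ = 40.42° (east) — crosses 180°.
Total crossings: 1.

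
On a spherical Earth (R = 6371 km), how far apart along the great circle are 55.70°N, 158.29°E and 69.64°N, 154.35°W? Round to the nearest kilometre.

2765 km

Δλ = -154.35 − 158.29 = -312.64°; wrapped into (−180°, 180°]: 47.36°.
Δφ = 69.64 − 55.70 = 13.94°.
a = sin²(Δφ/2) + cos φ₁ · cos φ₂ · sin²(Δλ/2) = 0.046351.
c = 2·atan2(√a, √(1−a)) = 0.43398 rad → d = 6371·c ≈ 2764.92 km.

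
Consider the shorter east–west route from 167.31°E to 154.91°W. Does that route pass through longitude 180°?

Naïve |-154.91 − 167.31| = 322.22° > 180°, so the shorter arc goes the other way round — across 180°.
Signed shortest Δλ = ((-154.91 − 167.31 + 180) mod 360) − 180 = 37.78°.
Going east by 37.78° from +167.31° passes through 180° before reaching -154.91°.

Yes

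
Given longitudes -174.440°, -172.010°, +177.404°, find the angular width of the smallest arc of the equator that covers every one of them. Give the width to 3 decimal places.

Sort the longitudes: -174.440°, -172.010°, +177.404°.
Eastward gaps between consecutive values (wrapping around): 2.430°, 349.414°, 8.156°.
Largest gap = 349.414° ⇒ minimal covering band is its complement: 360° − 349.414° = 10.586°.
Band runs from +177.404° eastward to -172.010°, crossing the antimeridian.

10.586°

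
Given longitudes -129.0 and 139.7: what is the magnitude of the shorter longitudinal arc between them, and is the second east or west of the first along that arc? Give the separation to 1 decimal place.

91.3° west

Raw difference: 139.7 − -129.0 = 268.7°.
Normalise into (−180°, 180°]: 268.7° − 360° = -91.3°.
Negative ⇒ the second point lies to the west; separation 91.3°.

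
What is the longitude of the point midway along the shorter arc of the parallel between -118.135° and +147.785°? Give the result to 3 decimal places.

Signed shortest Δλ from -118.135° to +147.785° is -94.080°.
Midpoint longitude = -118.135° + (-94.080°)/2 = -118.135° − 47.040° = -165.175°.
(The naïve average (-118.135 + +147.785)/2 = 14.825° is on the wrong side of the globe.)

-165.175°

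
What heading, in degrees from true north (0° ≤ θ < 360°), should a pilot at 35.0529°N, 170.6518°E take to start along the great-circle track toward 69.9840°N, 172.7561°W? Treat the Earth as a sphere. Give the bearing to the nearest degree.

Δλ = -172.7561 − 170.6518 = -343.4079°; wrapped into (−180°, 180°]: 16.5921°.
θ = atan2( sin Δλ · cos φ₂ , cos φ₁ · sin φ₂ − sin φ₁ · cos φ₂ · cos Δλ )
  = atan2(0.09774, 0.58078) = 9.553° → normalised to [0°, 360°): 9.553°.

10°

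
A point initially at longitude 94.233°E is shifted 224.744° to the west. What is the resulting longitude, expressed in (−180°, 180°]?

130.511°W

Start at +94.233°; shift −224.744° → -130.511°.
-130.511° already lies in (−180°, 180°].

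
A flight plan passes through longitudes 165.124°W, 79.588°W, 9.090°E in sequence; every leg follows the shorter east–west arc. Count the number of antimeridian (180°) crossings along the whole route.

0

Leg 1: -165.124° → -79.588°, shortest Δλ = 85.536° (east) — does not cross 180°.
Leg 2: -79.588° → +9.090°, shortest Δλ = 88.678° (east) — does not cross 180°.
Total crossings: 0.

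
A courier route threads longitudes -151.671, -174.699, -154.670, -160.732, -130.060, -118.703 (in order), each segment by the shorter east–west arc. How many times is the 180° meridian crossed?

Leg 1: -151.671° → -174.699°, shortest Δλ = -23.028° (west) — does not cross 180°.
Leg 2: -174.699° → -154.670°, shortest Δλ = 20.029° (east) — does not cross 180°.
Leg 3: -154.670° → -160.732°, shortest Δλ = -6.062° (west) — does not cross 180°.
Leg 4: -160.732° → -130.060°, shortest Δλ = 30.672° (east) — does not cross 180°.
Leg 5: -130.060° → -118.703°, shortest Δλ = 11.357° (east) — does not cross 180°.
Total crossings: 0.

0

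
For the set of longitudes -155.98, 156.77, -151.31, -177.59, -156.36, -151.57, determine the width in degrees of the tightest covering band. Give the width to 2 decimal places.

51.92°

Sort the longitudes: -177.59°, -156.36°, -155.98°, -151.57°, -151.31°, +156.77°.
Eastward gaps between consecutive values (wrapping around): 21.23°, 0.38°, 4.41°, 0.26°, 308.08°, 25.64°.
Largest gap = 308.08° ⇒ minimal covering band is its complement: 360° − 308.08° = 51.92°.
Band runs from +156.77° eastward to -151.31°, crossing the antimeridian.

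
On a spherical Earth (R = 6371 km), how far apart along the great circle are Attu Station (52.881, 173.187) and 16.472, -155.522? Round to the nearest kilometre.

Δλ = -155.522 − 173.187 = -328.709°; wrapped into (−180°, 180°]: 31.291°.
Δφ = 16.472 − 52.881 = -36.409°.
a = sin²(Δφ/2) + cos φ₁ · cos φ₂ · sin²(Δλ/2) = 0.139689.
c = 2·atan2(√a, √(1−a)) = 0.76610 rad → d = 6371·c ≈ 4880.80 km.

4881 km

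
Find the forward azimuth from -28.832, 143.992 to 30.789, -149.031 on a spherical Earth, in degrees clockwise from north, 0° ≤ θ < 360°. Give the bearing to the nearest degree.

Δλ = -149.031 − 143.992 = -293.023°; wrapped into (−180°, 180°]: 66.977°.
θ = atan2( sin Δλ · cos φ₂ , cos φ₁ · sin φ₂ − sin φ₁ · cos φ₂ · cos Δλ )
  = atan2(0.79063, 0.61045) = 52.328° → normalised to [0°, 360°): 52.328°.

52°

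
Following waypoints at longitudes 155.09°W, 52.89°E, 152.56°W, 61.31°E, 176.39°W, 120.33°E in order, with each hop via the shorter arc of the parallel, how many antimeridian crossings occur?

5

Leg 1: -155.09° → +52.89°, shortest Δλ = -152.02° (west) — crosses 180°.
Leg 2: +52.89° → -152.56°, shortest Δλ = 154.55° (east) — crosses 180°.
Leg 3: -152.56° → +61.31°, shortest Δλ = -146.13° (west) — crosses 180°.
Leg 4: +61.31° → -176.39°, shortest Δλ = 122.3° (east) — crosses 180°.
Leg 5: -176.39° → +120.33°, shortest Δλ = -63.28° (west) — crosses 180°.
Total crossings: 5.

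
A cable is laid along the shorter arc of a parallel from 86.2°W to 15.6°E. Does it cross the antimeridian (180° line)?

Signed shortest Δλ = ((15.6 − -86.2 + 180) mod 360) − 180 = 101.8°.
Going east by 101.8° from -86.2° reaches +15.6° without touching 180°.

No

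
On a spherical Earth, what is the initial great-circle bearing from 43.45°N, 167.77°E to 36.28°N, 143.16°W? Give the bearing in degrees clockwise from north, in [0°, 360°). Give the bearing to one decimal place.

83.8°

Δλ = -143.16 − 167.77 = -310.93°; wrapped into (−180°, 180°]: 49.07°.
θ = atan2( sin Δλ · cos φ₂ , cos φ₁ · sin φ₂ − sin φ₁ · cos φ₂ · cos Δλ )
  = atan2(0.60904, 0.06638) = 83.780° → normalised to [0°, 360°): 83.780°.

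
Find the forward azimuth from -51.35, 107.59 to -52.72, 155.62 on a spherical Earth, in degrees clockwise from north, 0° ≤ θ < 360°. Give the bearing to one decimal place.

111.9°

Δλ = 155.62 − 107.59 = 48.03°.
θ = atan2( sin Δλ · cos φ₂ , cos φ₁ · sin φ₂ − sin φ₁ · cos φ₂ · cos Δλ )
  = atan2(0.45034, -0.18061) = 111.853° → normalised to [0°, 360°): 111.853°.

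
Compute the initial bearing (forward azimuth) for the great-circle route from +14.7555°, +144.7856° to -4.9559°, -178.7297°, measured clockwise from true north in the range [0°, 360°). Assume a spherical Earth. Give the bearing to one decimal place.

Δλ = -178.7297 − 144.7856 = -323.5153°; wrapped into (−180°, 180°]: 36.4847°.
θ = atan2( sin Δλ · cos φ₂ , cos φ₁ · sin φ₂ − sin φ₁ · cos φ₂ · cos Δλ )
  = atan2(0.59239, -0.28755) = 115.893° → normalised to [0°, 360°): 115.893°.

115.9°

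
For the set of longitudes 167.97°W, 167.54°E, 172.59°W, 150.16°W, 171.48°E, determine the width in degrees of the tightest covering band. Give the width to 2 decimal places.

42.30°

Sort the longitudes: -172.59°, -167.97°, -150.16°, +167.54°, +171.48°.
Eastward gaps between consecutive values (wrapping around): 4.62°, 17.81°, 317.70°, 3.94°, 15.93°.
Largest gap = 317.70° ⇒ minimal covering band is its complement: 360° − 317.70° = 42.30°.
Band runs from +167.54° eastward to -150.16°, crossing the antimeridian.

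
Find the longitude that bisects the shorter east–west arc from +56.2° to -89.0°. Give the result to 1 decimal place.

-16.4°

Signed shortest Δλ from +56.2° to -89.0° is -145.2°.
Midpoint longitude = +56.2° + (-145.2°)/2 = +56.2° − 72.6° = -16.4°.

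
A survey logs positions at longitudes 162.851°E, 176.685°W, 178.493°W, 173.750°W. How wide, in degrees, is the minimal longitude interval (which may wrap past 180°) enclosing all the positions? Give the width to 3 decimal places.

Sort the longitudes: -178.493°, -176.685°, -173.750°, +162.851°.
Eastward gaps between consecutive values (wrapping around): 1.808°, 2.935°, 336.601°, 18.656°.
Largest gap = 336.601° ⇒ minimal covering band is its complement: 360° − 336.601° = 23.399°.
Band runs from +162.851° eastward to -173.750°, crossing the antimeridian.

23.399°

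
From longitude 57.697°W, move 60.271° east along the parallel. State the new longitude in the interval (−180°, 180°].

2.574°E

Start at -57.697°; shift +60.271° → +2.574°.
+2.574° already lies in (−180°, 180°].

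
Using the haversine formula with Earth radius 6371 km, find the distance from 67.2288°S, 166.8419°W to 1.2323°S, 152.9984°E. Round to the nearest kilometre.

Δλ = 152.9984 − -166.8419 = 319.8403°; wrapped into (−180°, 180°]: -40.1597°.
Δφ = -1.2323 − -67.2288 = 65.9965°.
a = sin²(Δφ/2) + cos φ₁ · cos φ₂ · sin²(Δλ/2) = 0.342217.
c = 2·atan2(√a, √(1−a)) = 1.24974 rad → d = 6371·c ≈ 7962.11 km.

7962 km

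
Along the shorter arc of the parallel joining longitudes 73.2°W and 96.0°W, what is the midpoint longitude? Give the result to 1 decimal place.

Signed shortest Δλ from -73.2° to -96.0° is -22.8°.
Midpoint longitude = -73.2° + (-22.8°)/2 = -73.2° − 11.4° = -84.6°.

84.6°W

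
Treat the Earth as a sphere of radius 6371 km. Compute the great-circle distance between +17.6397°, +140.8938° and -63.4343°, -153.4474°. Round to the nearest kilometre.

10616 km

Δλ = -153.4474 − 140.8938 = -294.3412°; wrapped into (−180°, 180°]: 65.6588°.
Δφ = -63.4343 − 17.6397 = -81.0740°.
a = sin²(Δφ/2) + cos φ₁ · cos φ₂ · sin²(Δλ/2) = 0.547686.
c = 2·atan2(√a, √(1−a)) = 1.66631 rad → d = 6371·c ≈ 10616.08 km.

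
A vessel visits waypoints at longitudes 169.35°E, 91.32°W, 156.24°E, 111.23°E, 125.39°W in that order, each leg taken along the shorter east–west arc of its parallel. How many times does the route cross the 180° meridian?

3

Leg 1: +169.35° → -91.32°, shortest Δλ = 99.33° (east) — crosses 180°.
Leg 2: -91.32° → +156.24°, shortest Δλ = -112.44° (west) — crosses 180°.
Leg 3: +156.24° → +111.23°, shortest Δλ = -45.01° (west) — does not cross 180°.
Leg 4: +111.23° → -125.39°, shortest Δλ = 123.38° (east) — crosses 180°.
Total crossings: 3.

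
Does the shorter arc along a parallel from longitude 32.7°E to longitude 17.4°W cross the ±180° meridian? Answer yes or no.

No

Signed shortest Δλ = ((-17.4 − 32.7 + 180) mod 360) − 180 = -50.1°.
Going west by 50.1° from +32.7° reaches -17.4° without touching 180°.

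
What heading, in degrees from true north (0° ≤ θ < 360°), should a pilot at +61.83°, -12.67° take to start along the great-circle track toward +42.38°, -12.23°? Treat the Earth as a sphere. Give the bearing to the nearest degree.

Δλ = -12.23 − -12.67 = 0.44°.
θ = atan2( sin Δλ · cos φ₂ , cos φ₁ · sin φ₂ − sin φ₁ · cos φ₂ · cos Δλ )
  = atan2(0.00567, -0.33296) = 179.024° → normalised to [0°, 360°): 179.024°.

179°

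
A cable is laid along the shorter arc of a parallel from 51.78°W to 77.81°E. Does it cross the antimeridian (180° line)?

Signed shortest Δλ = ((77.81 − -51.78 + 180) mod 360) − 180 = 129.59°.
Going east by 129.59° from -51.78° reaches +77.81° without touching 180°.

No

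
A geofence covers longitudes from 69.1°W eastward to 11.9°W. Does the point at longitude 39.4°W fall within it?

Band width going east from -69.1° to -11.9°: ((-11.9 − -69.1) mod 360) = 57.2°.
Offset of -39.4° east of the west edge: ((-39.4 − -69.1) mod 360) = 29.7°.
29.7° ≤ 57.2° ⇒ inside.

Yes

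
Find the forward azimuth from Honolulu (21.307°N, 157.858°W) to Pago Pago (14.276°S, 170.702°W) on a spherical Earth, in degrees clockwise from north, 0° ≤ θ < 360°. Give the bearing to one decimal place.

200.6°

Δλ = -170.702 − -157.858 = -12.844°.
θ = atan2( sin Δλ · cos φ₂ , cos φ₁ · sin φ₂ − sin φ₁ · cos φ₂ · cos Δλ )
  = atan2(-0.21543, -0.57307) = -159.397° → normalised to [0°, 360°): 200.603°.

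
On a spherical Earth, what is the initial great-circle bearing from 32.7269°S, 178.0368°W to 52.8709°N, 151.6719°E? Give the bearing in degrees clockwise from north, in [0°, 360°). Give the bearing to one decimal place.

342.3°

Δλ = 151.6719 − -178.0368 = 329.7087°; wrapped into (−180°, 180°]: -30.2913°.
θ = atan2( sin Δλ · cos φ₂ , cos φ₁ · sin φ₂ − sin φ₁ · cos φ₂ · cos Δλ )
  = atan2(-0.30446, 0.95250) = -17.726° → normalised to [0°, 360°): 342.274°.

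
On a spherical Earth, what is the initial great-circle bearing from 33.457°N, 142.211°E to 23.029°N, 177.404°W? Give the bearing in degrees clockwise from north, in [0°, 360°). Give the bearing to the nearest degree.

Δλ = -177.404 − 142.211 = -319.615°; wrapped into (−180°, 180°]: 40.385°.
θ = atan2( sin Δλ · cos φ₂ , cos φ₁ · sin φ₂ − sin φ₁ · cos φ₂ · cos Δλ )
  = atan2(0.59629, -0.06010) = 95.755° → normalised to [0°, 360°): 95.755°.

96°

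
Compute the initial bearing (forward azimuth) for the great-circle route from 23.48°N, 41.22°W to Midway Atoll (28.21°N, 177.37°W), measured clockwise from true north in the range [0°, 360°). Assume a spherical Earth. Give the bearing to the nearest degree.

Δλ = -177.37 − -41.22 = -136.15°.
θ = atan2( sin Δλ · cos φ₂ , cos φ₁ · sin φ₂ − sin φ₁ · cos φ₂ · cos Δλ )
  = atan2(-0.61049, 0.68676) = -41.635° → normalised to [0°, 360°): 318.365°.

318°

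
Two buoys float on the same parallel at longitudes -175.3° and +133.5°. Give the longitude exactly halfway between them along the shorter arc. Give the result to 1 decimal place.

+159.1°

Signed shortest Δλ from -175.3° to +133.5° is -51.2°.
Midpoint longitude = -175.3° + (-51.2°)/2 = -175.3° − 25.6° = -200.9°.
Normalise into (−180°, 180°]: +159.1°.
(The naïve average (-175.3 + +133.5)/2 = -20.9° is on the wrong side of the globe.)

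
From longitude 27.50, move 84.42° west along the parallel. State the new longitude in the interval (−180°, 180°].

-56.92°

Start at +27.50°; shift −84.42° → -56.92°.
-56.92° already lies in (−180°, 180°].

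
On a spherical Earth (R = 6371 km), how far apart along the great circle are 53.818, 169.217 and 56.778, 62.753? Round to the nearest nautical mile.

Δλ = 62.753 − 169.217 = -106.464°.
Δφ = 56.778 − 53.818 = 2.960°.
a = sin²(Δφ/2) + cos φ₁ · cos φ₂ · sin²(Δλ/2) = 0.208224.
c = 2·atan2(√a, √(1−a)) = 0.94770 rad → d = 6371·c ≈ 6037.79 km ≈ 3260.15 nmi.

3260 nmi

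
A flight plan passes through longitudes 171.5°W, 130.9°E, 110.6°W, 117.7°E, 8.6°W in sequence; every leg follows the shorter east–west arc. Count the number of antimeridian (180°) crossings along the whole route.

Leg 1: -171.5° → +130.9°, shortest Δλ = -57.6° (west) — crosses 180°.
Leg 2: +130.9° → -110.6°, shortest Δλ = 118.5° (east) — crosses 180°.
Leg 3: -110.6° → +117.7°, shortest Δλ = -131.7° (west) — crosses 180°.
Leg 4: +117.7° → -8.6°, shortest Δλ = -126.3° (west) — does not cross 180°.
Total crossings: 3.

3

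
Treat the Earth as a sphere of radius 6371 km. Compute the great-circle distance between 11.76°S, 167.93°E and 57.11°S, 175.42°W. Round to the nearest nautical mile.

2829 nmi

Δλ = -175.42 − 167.93 = -343.35°; wrapped into (−180°, 180°]: 16.65°.
Δφ = -57.11 − -11.76 = -45.35°.
a = sin²(Δφ/2) + cos φ₁ · cos φ₂ · sin²(Δλ/2) = 0.159758.
c = 2·atan2(√a, √(1−a)) = 0.82237 rad → d = 6371·c ≈ 5239.34 km ≈ 2829.02 nmi.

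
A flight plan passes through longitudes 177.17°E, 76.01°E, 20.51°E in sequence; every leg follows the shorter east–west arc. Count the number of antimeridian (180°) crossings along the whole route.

0

Leg 1: +177.17° → +76.01°, shortest Δλ = -101.16° (west) — does not cross 180°.
Leg 2: +76.01° → +20.51°, shortest Δλ = -55.5° (west) — does not cross 180°.
Total crossings: 0.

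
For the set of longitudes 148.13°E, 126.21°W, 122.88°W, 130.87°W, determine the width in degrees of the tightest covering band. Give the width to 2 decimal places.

Sort the longitudes: -130.87°, -126.21°, -122.88°, +148.13°.
Eastward gaps between consecutive values (wrapping around): 4.66°, 3.33°, 271.01°, 81.00°.
Largest gap = 271.01° ⇒ minimal covering band is its complement: 360° − 271.01° = 88.99°.
Band runs from +148.13° eastward to -122.88°, crossing the antimeridian.

88.99°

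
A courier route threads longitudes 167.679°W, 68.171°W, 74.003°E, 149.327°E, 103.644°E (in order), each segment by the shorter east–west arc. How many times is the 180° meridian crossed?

Leg 1: -167.679° → -68.171°, shortest Δλ = 99.508° (east) — does not cross 180°.
Leg 2: -68.171° → +74.003°, shortest Δλ = 142.174° (east) — does not cross 180°.
Leg 3: +74.003° → +149.327°, shortest Δλ = 75.324° (east) — does not cross 180°.
Leg 4: +149.327° → +103.644°, shortest Δλ = -45.683° (west) — does not cross 180°.
Total crossings: 0.

0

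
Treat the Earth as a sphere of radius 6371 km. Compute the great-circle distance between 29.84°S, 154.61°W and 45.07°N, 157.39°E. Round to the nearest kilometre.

Δλ = 157.39 − -154.61 = 312.00°; wrapped into (−180°, 180°]: -48.00°.
Δφ = 45.07 − -29.84 = 74.91°.
a = sin²(Δφ/2) + cos φ₁ · cos φ₂ · sin²(Δλ/2) = 0.471179.
c = 2·atan2(√a, √(1−a)) = 1.51312 rad → d = 6371·c ≈ 9640.10 km.

9640 km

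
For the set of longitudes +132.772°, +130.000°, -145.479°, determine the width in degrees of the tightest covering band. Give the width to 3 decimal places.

Sort the longitudes: -145.479°, +130.000°, +132.772°.
Eastward gaps between consecutive values (wrapping around): 275.479°, 2.772°, 81.749°.
Largest gap = 275.479° ⇒ minimal covering band is its complement: 360° − 275.479° = 84.521°.
Band runs from +130.000° eastward to -145.479°, crossing the antimeridian.

84.521°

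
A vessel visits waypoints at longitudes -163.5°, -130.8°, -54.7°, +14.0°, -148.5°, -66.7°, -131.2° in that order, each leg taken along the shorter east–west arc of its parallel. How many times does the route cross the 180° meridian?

Leg 1: -163.5° → -130.8°, shortest Δλ = 32.7° (east) — does not cross 180°.
Leg 2: -130.8° → -54.7°, shortest Δλ = 76.1° (east) — does not cross 180°.
Leg 3: -54.7° → +14.0°, shortest Δλ = 68.7° (east) — does not cross 180°.
Leg 4: +14.0° → -148.5°, shortest Δλ = -162.5° (west) — does not cross 180°.
Leg 5: -148.5° → -66.7°, shortest Δλ = 81.8° (east) — does not cross 180°.
Leg 6: -66.7° → -131.2°, shortest Δλ = -64.5° (west) — does not cross 180°.
Total crossings: 0.

0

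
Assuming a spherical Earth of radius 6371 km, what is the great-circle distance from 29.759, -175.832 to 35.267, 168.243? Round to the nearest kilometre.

1611 km

Δλ = 168.243 − -175.832 = 344.075°; wrapped into (−180°, 180°]: -15.925°.
Δφ = 35.267 − 29.759 = 5.508°.
a = sin²(Δφ/2) + cos φ₁ · cos φ₂ · sin²(Δλ/2) = 0.015910.
c = 2·atan2(√a, √(1−a)) = 0.25294 rad → d = 6371·c ≈ 1611.49 km.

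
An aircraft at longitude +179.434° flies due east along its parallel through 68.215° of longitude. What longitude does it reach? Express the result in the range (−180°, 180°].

-112.351°

Start at +179.434°; shift +68.215° → +247.649°.
+247.649° lies outside (−180°, 180°]; subtract 360° → -112.351°.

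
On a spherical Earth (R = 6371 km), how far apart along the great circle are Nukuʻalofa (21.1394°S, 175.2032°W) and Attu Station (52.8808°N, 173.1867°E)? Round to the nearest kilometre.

8307 km

Δλ = 173.1867 − -175.2032 = 348.3899°; wrapped into (−180°, 180°]: -11.6101°.
Δφ = 52.8808 − -21.1394 = 74.0202°.
a = sin²(Δφ/2) + cos φ₁ · cos φ₂ · sin²(Δλ/2) = 0.368109.
c = 2·atan2(√a, √(1−a)) = 1.30386 rad → d = 6371·c ≈ 8306.86 km.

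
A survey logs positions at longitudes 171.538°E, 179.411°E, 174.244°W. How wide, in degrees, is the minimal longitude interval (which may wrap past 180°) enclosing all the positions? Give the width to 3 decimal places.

Sort the longitudes: -174.244°, +171.538°, +179.411°.
Eastward gaps between consecutive values (wrapping around): 345.782°, 7.873°, 6.345°.
Largest gap = 345.782° ⇒ minimal covering band is its complement: 360° − 345.782° = 14.218°.
Band runs from +171.538° eastward to -174.244°, crossing the antimeridian.

14.218°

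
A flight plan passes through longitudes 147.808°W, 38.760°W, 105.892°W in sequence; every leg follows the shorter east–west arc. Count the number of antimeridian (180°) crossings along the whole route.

0

Leg 1: -147.808° → -38.760°, shortest Δλ = 109.048° (east) — does not cross 180°.
Leg 2: -38.760° → -105.892°, shortest Δλ = -67.132° (west) — does not cross 180°.
Total crossings: 0.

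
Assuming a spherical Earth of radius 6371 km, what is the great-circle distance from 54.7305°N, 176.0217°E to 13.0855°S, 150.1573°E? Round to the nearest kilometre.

7924 km

Δλ = 150.1573 − 176.0217 = -25.8644°.
Δφ = -13.0855 − 54.7305 = -67.8160°.
a = sin²(Δφ/2) + cos φ₁ · cos φ₂ · sin²(Δλ/2) = 0.339378.
c = 2·atan2(√a, √(1−a)) = 1.24375 rad → d = 6371·c ≈ 7923.96 km.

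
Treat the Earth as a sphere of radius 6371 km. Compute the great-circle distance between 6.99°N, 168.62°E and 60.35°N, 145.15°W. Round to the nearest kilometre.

Δλ = -145.15 − 168.62 = -313.77°; wrapped into (−180°, 180°]: 46.23°.
Δφ = 60.35 − 6.99 = 53.36°.
a = sin²(Δφ/2) + cos φ₁ · cos φ₂ · sin²(Δλ/2) = 0.277283.
c = 2·atan2(√a, √(1−a)) = 1.10914 rad → d = 6371·c ≈ 7066.31 km.

7066 km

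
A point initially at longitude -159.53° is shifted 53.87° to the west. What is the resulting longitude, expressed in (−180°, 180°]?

Start at -159.53°; shift −53.87° → -213.40°.
-213.40° lies outside (−180°, 180°]; add 360° → +146.60°.

+146.60°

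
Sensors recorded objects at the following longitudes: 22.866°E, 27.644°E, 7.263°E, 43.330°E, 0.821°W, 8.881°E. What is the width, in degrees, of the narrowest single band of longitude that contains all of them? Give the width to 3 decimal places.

44.151°

Sort the longitudes: -0.821°, +7.263°, +8.881°, +22.866°, +27.644°, +43.330°.
Eastward gaps between consecutive values (wrapping around): 8.084°, 1.618°, 13.985°, 4.778°, 15.686°, 315.849°.
Largest gap = 315.849° ⇒ minimal covering band is its complement: 360° − 315.849° = 44.151°.
Band runs from -0.821° eastward to +43.330°.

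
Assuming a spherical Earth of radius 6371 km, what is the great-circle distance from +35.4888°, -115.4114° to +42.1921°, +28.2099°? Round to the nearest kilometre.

Δλ = 28.2099 − -115.4114 = 143.6213°.
Δφ = 42.1921 − 35.4888 = 6.7033°.
a = sin²(Δφ/2) + cos φ₁ · cos φ₂ · sin²(Δλ/2) = 0.547895.
c = 2·atan2(√a, √(1−a)) = 1.66673 rad → d = 6371·c ≈ 10618.75 km.

10619 km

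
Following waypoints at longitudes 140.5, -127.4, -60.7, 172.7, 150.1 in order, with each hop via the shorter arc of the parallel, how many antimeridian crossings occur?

Leg 1: +140.5° → -127.4°, shortest Δλ = 92.1° (east) — crosses 180°.
Leg 2: -127.4° → -60.7°, shortest Δλ = 66.7° (east) — does not cross 180°.
Leg 3: -60.7° → +172.7°, shortest Δλ = -126.6° (west) — crosses 180°.
Leg 4: +172.7° → +150.1°, shortest Δλ = -22.6° (west) — does not cross 180°.
Total crossings: 2.

2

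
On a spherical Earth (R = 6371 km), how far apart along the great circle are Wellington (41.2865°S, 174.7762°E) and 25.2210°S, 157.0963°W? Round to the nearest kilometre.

3144 km

Δλ = -157.0963 − 174.7762 = -331.8725°; wrapped into (−180°, 180°]: 28.1275°.
Δφ = -25.2210 − -41.2865 = 16.0655°.
a = sin²(Δφ/2) + cos φ₁ · cos φ₂ · sin²(Δλ/2) = 0.059668.
c = 2·atan2(√a, √(1−a)) = 0.49354 rad → d = 6371·c ≈ 3144.31 km.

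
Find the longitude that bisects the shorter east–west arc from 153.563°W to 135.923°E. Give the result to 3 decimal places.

171.180°E

Signed shortest Δλ from -153.563° to +135.923° is -70.514°.
Midpoint longitude = -153.563° + (-70.514°)/2 = -153.563° − 35.257° = -188.820°.
Normalise into (−180°, 180°]: +171.180°.
(The naïve average (-153.563 + +135.923)/2 = -8.82° is on the wrong side of the globe.)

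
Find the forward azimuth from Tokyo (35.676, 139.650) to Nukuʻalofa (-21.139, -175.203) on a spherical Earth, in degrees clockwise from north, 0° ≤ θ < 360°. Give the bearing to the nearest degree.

136°

Δλ = -175.203 − 139.650 = -314.853°; wrapped into (−180°, 180°]: 45.147°.
θ = atan2( sin Δλ · cos φ₂ , cos φ₁ · sin φ₂ − sin φ₁ · cos φ₂ · cos Δλ )
  = atan2(0.66121, -0.67660) = 135.659° → normalised to [0°, 360°): 135.659°.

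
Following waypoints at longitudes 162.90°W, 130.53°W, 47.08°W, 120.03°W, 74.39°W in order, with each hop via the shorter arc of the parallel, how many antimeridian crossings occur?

0

Leg 1: -162.90° → -130.53°, shortest Δλ = 32.37° (east) — does not cross 180°.
Leg 2: -130.53° → -47.08°, shortest Δλ = 83.45° (east) — does not cross 180°.
Leg 3: -47.08° → -120.03°, shortest Δλ = -72.95° (west) — does not cross 180°.
Leg 4: -120.03° → -74.39°, shortest Δλ = 45.64° (east) — does not cross 180°.
Total crossings: 0.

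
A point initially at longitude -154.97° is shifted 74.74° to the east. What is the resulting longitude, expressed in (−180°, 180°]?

-80.23°

Start at -154.97°; shift +74.74° → -80.23°.
-80.23° already lies in (−180°, 180°].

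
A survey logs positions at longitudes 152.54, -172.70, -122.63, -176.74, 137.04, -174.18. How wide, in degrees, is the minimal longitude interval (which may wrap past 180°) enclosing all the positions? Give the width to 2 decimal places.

Sort the longitudes: -176.74°, -174.18°, -172.70°, -122.63°, +137.04°, +152.54°.
Eastward gaps between consecutive values (wrapping around): 2.56°, 1.48°, 50.07°, 259.67°, 15.50°, 30.72°.
Largest gap = 259.67° ⇒ minimal covering band is its complement: 360° − 259.67° = 100.33°.
Band runs from +137.04° eastward to -122.63°, crossing the antimeridian.

100.33°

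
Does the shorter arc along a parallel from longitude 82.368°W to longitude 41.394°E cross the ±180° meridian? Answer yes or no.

No

Signed shortest Δλ = ((41.394 − -82.368 + 180) mod 360) − 180 = 123.762°.
Going east by 123.762° from -82.368° reaches +41.394° without touching 180°.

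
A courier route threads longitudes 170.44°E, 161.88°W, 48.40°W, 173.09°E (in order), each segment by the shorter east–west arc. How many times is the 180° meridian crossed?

2

Leg 1: +170.44° → -161.88°, shortest Δλ = 27.68° (east) — crosses 180°.
Leg 2: -161.88° → -48.40°, shortest Δλ = 113.48° (east) — does not cross 180°.
Leg 3: -48.40° → +173.09°, shortest Δλ = -138.51° (west) — crosses 180°.
Total crossings: 2.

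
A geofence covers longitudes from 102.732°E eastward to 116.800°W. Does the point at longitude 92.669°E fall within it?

Band width going east from +102.732° to -116.800°: ((-116.800 − 102.732) mod 360) = 140.468°.
Offset of +92.669° east of the west edge: ((92.669 − 102.732) mod 360) = 349.937°.
349.937° > 140.468° ⇒ outside.

No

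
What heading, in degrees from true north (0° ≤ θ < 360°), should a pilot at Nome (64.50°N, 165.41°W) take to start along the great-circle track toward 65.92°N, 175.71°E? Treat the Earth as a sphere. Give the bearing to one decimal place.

Δλ = 175.71 − -165.41 = 341.12°; wrapped into (−180°, 180°]: -18.88°.
θ = atan2( sin Δλ · cos φ₂ , cos φ₁ · sin φ₂ − sin φ₁ · cos φ₂ · cos Δλ )
  = atan2(-0.13203, 0.04459) = -71.337° → normalised to [0°, 360°): 288.663°.

288.7°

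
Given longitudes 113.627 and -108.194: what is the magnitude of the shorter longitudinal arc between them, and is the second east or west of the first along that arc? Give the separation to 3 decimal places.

138.179° east

Raw difference: -108.194 − 113.627 = -221.821°.
Normalise into (−180°, 180°]: -221.821° + 360° = 138.179°.
Positive ⇒ the second point lies to the east; separation 138.179°.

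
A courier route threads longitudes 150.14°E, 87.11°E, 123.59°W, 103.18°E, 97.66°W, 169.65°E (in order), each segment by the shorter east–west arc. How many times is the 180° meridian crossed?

Leg 1: +150.14° → +87.11°, shortest Δλ = -63.03° (west) — does not cross 180°.
Leg 2: +87.11° → -123.59°, shortest Δλ = 149.3° (east) — crosses 180°.
Leg 3: -123.59° → +103.18°, shortest Δλ = -133.23° (west) — crosses 180°.
Leg 4: +103.18° → -97.66°, shortest Δλ = 159.16° (east) — crosses 180°.
Leg 5: -97.66° → +169.65°, shortest Δλ = -92.69° (west) — crosses 180°.
Total crossings: 4.

4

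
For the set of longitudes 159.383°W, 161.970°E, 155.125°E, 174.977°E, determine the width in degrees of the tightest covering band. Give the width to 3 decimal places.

Sort the longitudes: -159.383°, +155.125°, +161.970°, +174.977°.
Eastward gaps between consecutive values (wrapping around): 314.508°, 6.845°, 13.007°, 25.640°.
Largest gap = 314.508° ⇒ minimal covering band is its complement: 360° − 314.508° = 45.492°.
Band runs from +155.125° eastward to -159.383°, crossing the antimeridian.

45.492°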